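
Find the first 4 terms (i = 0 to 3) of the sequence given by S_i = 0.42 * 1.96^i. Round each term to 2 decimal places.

This is a geometric sequence.
i=0: S_0 = 0.42 * 1.96^0 = 0.42
i=1: S_1 = 0.42 * 1.96^1 ≈ 0.82
i=2: S_2 = 0.42 * 1.96^2 ≈ 1.61
i=3: S_3 = 0.42 * 1.96^3 ≈ 3.16
The first 4 terms are: [0.42, 0.82, 1.61, 3.16]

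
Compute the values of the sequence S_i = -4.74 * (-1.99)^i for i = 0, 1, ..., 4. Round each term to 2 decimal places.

This is a geometric sequence.
i=0: S_0 = -4.74 * (-1.99)^0 = -4.74
i=1: S_1 = -4.74 * (-1.99)^1 ≈ 9.43
i=2: S_2 = -4.74 * (-1.99)^2 ≈ -18.77
i=3: S_3 = -4.74 * (-1.99)^3 ≈ 37.35
i=4: S_4 = -4.74 * (-1.99)^4 ≈ -74.33
The first 5 terms are: [-4.74, 9.43, -18.77, 37.35, -74.33]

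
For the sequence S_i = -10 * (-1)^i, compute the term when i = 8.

S_8 = -10 * (-1)^8 = -10 * 1 = -10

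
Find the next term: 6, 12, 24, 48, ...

Ratios: 12 / 6 = 2.0
This is a geometric sequence with common ratio r = 2.
Next term = 48 * 2 = 96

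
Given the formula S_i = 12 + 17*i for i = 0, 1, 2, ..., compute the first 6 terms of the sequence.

This is an arithmetic sequence.
i=0: S_0 = 12 + 17*0 = 12
i=1: S_1 = 12 + 17*1 = 29
i=2: S_2 = 12 + 17*2 = 46
i=3: S_3 = 12 + 17*3 = 63
i=4: S_4 = 12 + 17*4 = 80
i=5: S_5 = 12 + 17*5 = 97
The first 6 terms are: [12, 29, 46, 63, 80, 97]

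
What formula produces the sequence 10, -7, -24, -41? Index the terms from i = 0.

Check differences: -7 - 10 = -17
-24 - -7 = -17
Common difference d = -17.
First term a = 10.
Formula: S_i = 10 - 17*i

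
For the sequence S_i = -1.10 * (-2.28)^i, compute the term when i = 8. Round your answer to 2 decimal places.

S_8 = -1.1 * (-2.28)^8 ≈ -1.1 * 730.2621 ≈ -803.29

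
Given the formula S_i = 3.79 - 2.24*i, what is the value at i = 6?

S_6 = 3.79 + -2.24*6 = 3.79 + -13.44 = -9.65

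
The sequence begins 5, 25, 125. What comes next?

Ratios: 25 / 5 = 5.0
This is a geometric sequence with common ratio r = 5.
Next term = 125 * 5 = 625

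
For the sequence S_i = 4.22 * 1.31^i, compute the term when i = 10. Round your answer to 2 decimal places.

S_10 = 4.22 * 1.31^10 ≈ 4.22 * 14.8838 ≈ 62.81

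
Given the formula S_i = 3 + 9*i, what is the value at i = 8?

S_8 = 3 + 9*8 = 3 + 72 = 75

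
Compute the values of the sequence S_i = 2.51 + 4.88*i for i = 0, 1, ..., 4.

This is an arithmetic sequence.
i=0: S_0 = 2.51 + 4.88*0 = 2.51
i=1: S_1 = 2.51 + 4.88*1 = 7.39
i=2: S_2 = 2.51 + 4.88*2 = 12.27
i=3: S_3 = 2.51 + 4.88*3 = 17.15
i=4: S_4 = 2.51 + 4.88*4 = 22.03
The first 5 terms are: [2.51, 7.39, 12.27, 17.15, 22.03]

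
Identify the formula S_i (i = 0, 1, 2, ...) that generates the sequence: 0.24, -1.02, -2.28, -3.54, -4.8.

Check differences: -1.02 - 0.24 = -1.26
-2.28 - -1.02 = -1.26
Common difference d = -1.26.
First term a = 0.24.
Formula: S_i = 0.24 - 1.26*i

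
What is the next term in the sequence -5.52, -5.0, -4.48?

Differences: -5.0 - -5.52 = 0.52
This is an arithmetic sequence with common difference d = 0.52.
Next term = -4.48 + 0.52 = -3.96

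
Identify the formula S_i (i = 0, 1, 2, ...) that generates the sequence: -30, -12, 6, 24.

Check differences: -12 - -30 = 18
6 - -12 = 18
Common difference d = 18.
First term a = -30.
Formula: S_i = -30 + 18*i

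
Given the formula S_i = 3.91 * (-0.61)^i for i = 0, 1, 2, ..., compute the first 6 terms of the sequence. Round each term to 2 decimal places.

This is a geometric sequence.
i=0: S_0 = 3.91 * (-0.61)^0 = 3.91
i=1: S_1 = 3.91 * (-0.61)^1 ≈ -2.39
i=2: S_2 = 3.91 * (-0.61)^2 ≈ 1.45
i=3: S_3 = 3.91 * (-0.61)^3 ≈ -0.89
i=4: S_4 = 3.91 * (-0.61)^4 ≈ 0.54
i=5: S_5 = 3.91 * (-0.61)^5 ≈ -0.33
The first 6 terms are: [3.91, -2.39, 1.45, -0.89, 0.54, -0.33]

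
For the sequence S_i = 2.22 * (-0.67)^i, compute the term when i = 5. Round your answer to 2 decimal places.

S_5 = 2.22 * (-0.67)^5 ≈ 2.22 * -0.135 ≈ -0.3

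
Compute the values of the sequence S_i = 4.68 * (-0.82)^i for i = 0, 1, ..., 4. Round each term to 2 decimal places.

This is a geometric sequence.
i=0: S_0 = 4.68 * (-0.82)^0 = 4.68
i=1: S_1 = 4.68 * (-0.82)^1 ≈ -3.84
i=2: S_2 = 4.68 * (-0.82)^2 ≈ 3.15
i=3: S_3 = 4.68 * (-0.82)^3 ≈ -2.58
i=4: S_4 = 4.68 * (-0.82)^4 ≈ 2.12
The first 5 terms are: [4.68, -3.84, 3.15, -2.58, 2.12]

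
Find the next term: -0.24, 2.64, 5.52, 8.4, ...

Differences: 2.64 - -0.24 = 2.88
This is an arithmetic sequence with common difference d = 2.88.
Next term = 8.4 + 2.88 = 11.28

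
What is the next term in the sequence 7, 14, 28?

Ratios: 14 / 7 = 2.0
This is a geometric sequence with common ratio r = 2.
Next term = 28 * 2 = 56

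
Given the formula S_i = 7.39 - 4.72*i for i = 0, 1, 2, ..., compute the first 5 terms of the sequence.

This is an arithmetic sequence.
i=0: S_0 = 7.39 + -4.72*0 = 7.39
i=1: S_1 = 7.39 + -4.72*1 = 2.67
i=2: S_2 = 7.39 + -4.72*2 = -2.05
i=3: S_3 = 7.39 + -4.72*3 = -6.77
i=4: S_4 = 7.39 + -4.72*4 = -11.49
The first 5 terms are: [7.39, 2.67, -2.05, -6.77, -11.49]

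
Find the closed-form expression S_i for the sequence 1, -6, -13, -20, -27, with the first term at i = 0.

Check differences: -6 - 1 = -7
-13 - -6 = -7
Common difference d = -7.
First term a = 1.
Formula: S_i = 1 - 7*i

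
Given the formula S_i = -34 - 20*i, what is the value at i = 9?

S_9 = -34 + -20*9 = -34 + -180 = -214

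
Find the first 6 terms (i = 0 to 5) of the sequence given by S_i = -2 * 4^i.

This is a geometric sequence.
i=0: S_0 = -2 * 4^0 = -2
i=1: S_1 = -2 * 4^1 = -8
i=2: S_2 = -2 * 4^2 = -32
i=3: S_3 = -2 * 4^3 = -128
i=4: S_4 = -2 * 4^4 = -512
i=5: S_5 = -2 * 4^5 = -2048
The first 6 terms are: [-2, -8, -32, -128, -512, -2048]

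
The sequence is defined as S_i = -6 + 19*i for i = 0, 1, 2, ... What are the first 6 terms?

This is an arithmetic sequence.
i=0: S_0 = -6 + 19*0 = -6
i=1: S_1 = -6 + 19*1 = 13
i=2: S_2 = -6 + 19*2 = 32
i=3: S_3 = -6 + 19*3 = 51
i=4: S_4 = -6 + 19*4 = 70
i=5: S_5 = -6 + 19*5 = 89
The first 6 terms are: [-6, 13, 32, 51, 70, 89]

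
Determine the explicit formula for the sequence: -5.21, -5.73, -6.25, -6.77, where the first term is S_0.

Check differences: -5.73 - -5.21 = -0.52
-6.25 - -5.73 = -0.52
Common difference d = -0.52.
First term a = -5.21.
Formula: S_i = -5.21 - 0.52*i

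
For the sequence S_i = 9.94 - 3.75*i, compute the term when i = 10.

S_10 = 9.94 + -3.75*10 = 9.94 + -37.5 = -27.56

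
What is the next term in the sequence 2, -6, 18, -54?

Ratios: -6 / 2 = -3.0
This is a geometric sequence with common ratio r = -3.
Next term = -54 * -3 = 162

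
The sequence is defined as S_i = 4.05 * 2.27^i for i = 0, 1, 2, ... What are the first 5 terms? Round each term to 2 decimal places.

This is a geometric sequence.
i=0: S_0 = 4.05 * 2.27^0 = 4.05
i=1: S_1 = 4.05 * 2.27^1 ≈ 9.19
i=2: S_2 = 4.05 * 2.27^2 ≈ 20.87
i=3: S_3 = 4.05 * 2.27^3 ≈ 47.37
i=4: S_4 = 4.05 * 2.27^4 ≈ 107.54
The first 5 terms are: [4.05, 9.19, 20.87, 47.37, 107.54]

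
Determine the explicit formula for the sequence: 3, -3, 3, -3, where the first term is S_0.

Check ratios: -3 / 3 = -1.0
Common ratio r = -1.
First term a = 3.
Formula: S_i = 3 * (-1)^i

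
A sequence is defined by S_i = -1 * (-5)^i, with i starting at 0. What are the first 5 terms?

This is a geometric sequence.
i=0: S_0 = -1 * (-5)^0 = -1
i=1: S_1 = -1 * (-5)^1 = 5
i=2: S_2 = -1 * (-5)^2 = -25
i=3: S_3 = -1 * (-5)^3 = 125
i=4: S_4 = -1 * (-5)^4 = -625
The first 5 terms are: [-1, 5, -25, 125, -625]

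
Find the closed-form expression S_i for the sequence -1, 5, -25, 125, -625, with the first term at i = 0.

Check ratios: 5 / -1 = -5.0
Common ratio r = -5.
First term a = -1.
Formula: S_i = -1 * (-5)^i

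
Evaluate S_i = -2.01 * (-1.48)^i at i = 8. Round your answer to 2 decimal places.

S_8 = -2.01 * (-1.48)^8 ≈ -2.01 * 23.0194 ≈ -46.27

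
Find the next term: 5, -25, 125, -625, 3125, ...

Ratios: -25 / 5 = -5.0
This is a geometric sequence with common ratio r = -5.
Next term = 3125 * -5 = -15625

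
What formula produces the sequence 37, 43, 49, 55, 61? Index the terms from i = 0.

Check differences: 43 - 37 = 6
49 - 43 = 6
Common difference d = 6.
First term a = 37.
Formula: S_i = 37 + 6*i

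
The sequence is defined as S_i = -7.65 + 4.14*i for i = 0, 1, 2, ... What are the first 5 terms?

This is an arithmetic sequence.
i=0: S_0 = -7.65 + 4.14*0 = -7.65
i=1: S_1 = -7.65 + 4.14*1 = -3.51
i=2: S_2 = -7.65 + 4.14*2 = 0.63
i=3: S_3 = -7.65 + 4.14*3 = 4.77
i=4: S_4 = -7.65 + 4.14*4 = 8.91
The first 5 terms are: [-7.65, -3.51, 0.63, 4.77, 8.91]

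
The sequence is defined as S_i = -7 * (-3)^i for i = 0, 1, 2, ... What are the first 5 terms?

This is a geometric sequence.
i=0: S_0 = -7 * (-3)^0 = -7
i=1: S_1 = -7 * (-3)^1 = 21
i=2: S_2 = -7 * (-3)^2 = -63
i=3: S_3 = -7 * (-3)^3 = 189
i=4: S_4 = -7 * (-3)^4 = -567
The first 5 terms are: [-7, 21, -63, 189, -567]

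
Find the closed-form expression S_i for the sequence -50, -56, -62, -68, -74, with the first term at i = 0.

Check differences: -56 - -50 = -6
-62 - -56 = -6
Common difference d = -6.
First term a = -50.
Formula: S_i = -50 - 6*i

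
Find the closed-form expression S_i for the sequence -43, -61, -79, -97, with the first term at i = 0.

Check differences: -61 - -43 = -18
-79 - -61 = -18
Common difference d = -18.
First term a = -43.
Formula: S_i = -43 - 18*i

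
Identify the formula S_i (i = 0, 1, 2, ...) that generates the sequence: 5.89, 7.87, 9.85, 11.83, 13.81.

Check differences: 7.87 - 5.89 = 1.98
9.85 - 7.87 = 1.98
Common difference d = 1.98.
First term a = 5.89.
Formula: S_i = 5.89 + 1.98*i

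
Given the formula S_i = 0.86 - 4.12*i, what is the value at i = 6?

S_6 = 0.86 + -4.12*6 = 0.86 + -24.72 = -23.86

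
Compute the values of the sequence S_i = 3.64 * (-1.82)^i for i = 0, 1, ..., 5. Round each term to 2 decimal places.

This is a geometric sequence.
i=0: S_0 = 3.64 * (-1.82)^0 = 3.64
i=1: S_1 = 3.64 * (-1.82)^1 ≈ -6.62
i=2: S_2 = 3.64 * (-1.82)^2 ≈ 12.06
i=3: S_3 = 3.64 * (-1.82)^3 ≈ -21.94
i=4: S_4 = 3.64 * (-1.82)^4 ≈ 39.94
i=5: S_5 = 3.64 * (-1.82)^5 ≈ -72.69
The first 6 terms are: [3.64, -6.62, 12.06, -21.94, 39.94, -72.69]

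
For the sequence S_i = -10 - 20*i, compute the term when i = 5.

S_5 = -10 + -20*5 = -10 + -100 = -110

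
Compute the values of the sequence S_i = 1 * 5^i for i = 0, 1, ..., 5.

This is a geometric sequence.
i=0: S_0 = 1 * 5^0 = 1
i=1: S_1 = 1 * 5^1 = 5
i=2: S_2 = 1 * 5^2 = 25
i=3: S_3 = 1 * 5^3 = 125
i=4: S_4 = 1 * 5^4 = 625
i=5: S_5 = 1 * 5^5 = 3125
The first 6 terms are: [1, 5, 25, 125, 625, 3125]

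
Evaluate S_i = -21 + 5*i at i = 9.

S_9 = -21 + 5*9 = -21 + 45 = 24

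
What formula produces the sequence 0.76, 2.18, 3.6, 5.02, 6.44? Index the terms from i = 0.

Check differences: 2.18 - 0.76 = 1.42
3.6 - 2.18 = 1.42
Common difference d = 1.42.
First term a = 0.76.
Formula: S_i = 0.76 + 1.42*i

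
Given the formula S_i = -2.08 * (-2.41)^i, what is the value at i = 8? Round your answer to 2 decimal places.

S_8 = -2.08 * (-2.41)^8 ≈ -2.08 * 1137.9845 ≈ -2367.01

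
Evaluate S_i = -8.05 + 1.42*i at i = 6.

S_6 = -8.05 + 1.42*6 = -8.05 + 8.52 = 0.47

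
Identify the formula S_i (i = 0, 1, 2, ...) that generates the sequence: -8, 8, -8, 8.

Check ratios: 8 / -8 = -1.0
Common ratio r = -1.
First term a = -8.
Formula: S_i = -8 * (-1)^i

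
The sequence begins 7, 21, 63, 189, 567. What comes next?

Ratios: 21 / 7 = 3.0
This is a geometric sequence with common ratio r = 3.
Next term = 567 * 3 = 1701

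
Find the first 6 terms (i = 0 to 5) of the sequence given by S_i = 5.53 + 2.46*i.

This is an arithmetic sequence.
i=0: S_0 = 5.53 + 2.46*0 = 5.53
i=1: S_1 = 5.53 + 2.46*1 = 7.99
i=2: S_2 = 5.53 + 2.46*2 = 10.45
i=3: S_3 = 5.53 + 2.46*3 = 12.91
i=4: S_4 = 5.53 + 2.46*4 = 15.37
i=5: S_5 = 5.53 + 2.46*5 = 17.83
The first 6 terms are: [5.53, 7.99, 10.45, 12.91, 15.37, 17.83]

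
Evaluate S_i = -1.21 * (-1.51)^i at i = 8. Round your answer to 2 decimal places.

S_8 = -1.21 * (-1.51)^8 ≈ -1.21 * 27.0281 ≈ -32.7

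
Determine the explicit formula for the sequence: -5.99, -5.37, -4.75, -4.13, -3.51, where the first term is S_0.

Check differences: -5.37 - -5.99 = 0.62
-4.75 - -5.37 = 0.62
Common difference d = 0.62.
First term a = -5.99.
Formula: S_i = -5.99 + 0.62*i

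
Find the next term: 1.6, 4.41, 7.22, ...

Differences: 4.41 - 1.6 = 2.81
This is an arithmetic sequence with common difference d = 2.81.
Next term = 7.22 + 2.81 = 10.03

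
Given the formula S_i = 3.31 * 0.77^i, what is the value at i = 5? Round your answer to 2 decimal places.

S_5 = 3.31 * 0.77^5 ≈ 3.31 * 0.2707 ≈ 0.9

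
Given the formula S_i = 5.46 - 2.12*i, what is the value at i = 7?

S_7 = 5.46 + -2.12*7 = 5.46 + -14.84 = -9.38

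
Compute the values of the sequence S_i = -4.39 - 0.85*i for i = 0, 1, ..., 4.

This is an arithmetic sequence.
i=0: S_0 = -4.39 + -0.85*0 = -4.39
i=1: S_1 = -4.39 + -0.85*1 = -5.24
i=2: S_2 = -4.39 + -0.85*2 = -6.09
i=3: S_3 = -4.39 + -0.85*3 = -6.94
i=4: S_4 = -4.39 + -0.85*4 = -7.79
The first 5 terms are: [-4.39, -5.24, -6.09, -6.94, -7.79]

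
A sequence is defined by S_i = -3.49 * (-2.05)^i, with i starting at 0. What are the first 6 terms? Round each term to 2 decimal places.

This is a geometric sequence.
i=0: S_0 = -3.49 * (-2.05)^0 = -3.49
i=1: S_1 = -3.49 * (-2.05)^1 ≈ 7.15
i=2: S_2 = -3.49 * (-2.05)^2 ≈ -14.67
i=3: S_3 = -3.49 * (-2.05)^3 ≈ 30.07
i=4: S_4 = -3.49 * (-2.05)^4 ≈ -61.64
i=5: S_5 = -3.49 * (-2.05)^5 ≈ 126.36
The first 6 terms are: [-3.49, 7.15, -14.67, 30.07, -61.64, 126.36]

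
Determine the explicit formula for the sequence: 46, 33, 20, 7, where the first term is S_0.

Check differences: 33 - 46 = -13
20 - 33 = -13
Common difference d = -13.
First term a = 46.
Formula: S_i = 46 - 13*i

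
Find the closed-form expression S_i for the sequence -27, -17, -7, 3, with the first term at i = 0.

Check differences: -17 - -27 = 10
-7 - -17 = 10
Common difference d = 10.
First term a = -27.
Formula: S_i = -27 + 10*i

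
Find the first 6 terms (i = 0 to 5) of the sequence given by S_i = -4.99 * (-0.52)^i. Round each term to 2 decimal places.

This is a geometric sequence.
i=0: S_0 = -4.99 * (-0.52)^0 = -4.99
i=1: S_1 = -4.99 * (-0.52)^1 ≈ 2.59
i=2: S_2 = -4.99 * (-0.52)^2 ≈ -1.35
i=3: S_3 = -4.99 * (-0.52)^3 ≈ 0.7
i=4: S_4 = -4.99 * (-0.52)^4 ≈ -0.36
i=5: S_5 = -4.99 * (-0.52)^5 ≈ 0.19
The first 6 terms are: [-4.99, 2.59, -1.35, 0.7, -0.36, 0.19]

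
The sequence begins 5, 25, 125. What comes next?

Ratios: 25 / 5 = 5.0
This is a geometric sequence with common ratio r = 5.
Next term = 125 * 5 = 625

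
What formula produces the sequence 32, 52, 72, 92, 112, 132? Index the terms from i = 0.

Check differences: 52 - 32 = 20
72 - 52 = 20
Common difference d = 20.
First term a = 32.
Formula: S_i = 32 + 20*i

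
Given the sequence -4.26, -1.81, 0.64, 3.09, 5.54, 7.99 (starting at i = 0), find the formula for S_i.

Check differences: -1.81 - -4.26 = 2.45
0.64 - -1.81 = 2.45
Common difference d = 2.45.
First term a = -4.26.
Formula: S_i = -4.26 + 2.45*i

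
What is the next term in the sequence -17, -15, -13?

Differences: -15 - -17 = 2
This is an arithmetic sequence with common difference d = 2.
Next term = -13 + 2 = -11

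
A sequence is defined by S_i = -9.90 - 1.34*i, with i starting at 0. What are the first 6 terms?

This is an arithmetic sequence.
i=0: S_0 = -9.9 + -1.34*0 = -9.9
i=1: S_1 = -9.9 + -1.34*1 = -11.24
i=2: S_2 = -9.9 + -1.34*2 = -12.58
i=3: S_3 = -9.9 + -1.34*3 = -13.92
i=4: S_4 = -9.9 + -1.34*4 = -15.26
i=5: S_5 = -9.9 + -1.34*5 = -16.6
The first 6 terms are: [-9.9, -11.24, -12.58, -13.92, -15.26, -16.6]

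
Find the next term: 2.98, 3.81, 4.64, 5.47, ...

Differences: 3.81 - 2.98 = 0.83
This is an arithmetic sequence with common difference d = 0.83.
Next term = 5.47 + 0.83 = 6.3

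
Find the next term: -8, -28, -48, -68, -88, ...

Differences: -28 - -8 = -20
This is an arithmetic sequence with common difference d = -20.
Next term = -88 + -20 = -108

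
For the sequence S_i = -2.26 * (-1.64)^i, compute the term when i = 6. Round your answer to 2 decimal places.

S_6 = -2.26 * (-1.64)^6 ≈ -2.26 * 19.4564 ≈ -43.97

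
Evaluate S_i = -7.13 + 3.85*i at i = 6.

S_6 = -7.13 + 3.85*6 = -7.13 + 23.1 = 15.97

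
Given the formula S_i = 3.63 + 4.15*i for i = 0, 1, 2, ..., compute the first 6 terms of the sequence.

This is an arithmetic sequence.
i=0: S_0 = 3.63 + 4.15*0 = 3.63
i=1: S_1 = 3.63 + 4.15*1 = 7.78
i=2: S_2 = 3.63 + 4.15*2 = 11.93
i=3: S_3 = 3.63 + 4.15*3 = 16.08
i=4: S_4 = 3.63 + 4.15*4 = 20.23
i=5: S_5 = 3.63 + 4.15*5 = 24.38
The first 6 terms are: [3.63, 7.78, 11.93, 16.08, 20.23, 24.38]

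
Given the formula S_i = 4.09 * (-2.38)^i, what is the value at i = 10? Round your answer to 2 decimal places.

S_10 = 4.09 * (-2.38)^10 ≈ 4.09 * 5831.3562 ≈ 23850.25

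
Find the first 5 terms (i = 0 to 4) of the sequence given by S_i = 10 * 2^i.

This is a geometric sequence.
i=0: S_0 = 10 * 2^0 = 10
i=1: S_1 = 10 * 2^1 = 20
i=2: S_2 = 10 * 2^2 = 40
i=3: S_3 = 10 * 2^3 = 80
i=4: S_4 = 10 * 2^4 = 160
The first 5 terms are: [10, 20, 40, 80, 160]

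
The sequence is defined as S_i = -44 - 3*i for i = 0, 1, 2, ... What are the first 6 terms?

This is an arithmetic sequence.
i=0: S_0 = -44 + -3*0 = -44
i=1: S_1 = -44 + -3*1 = -47
i=2: S_2 = -44 + -3*2 = -50
i=3: S_3 = -44 + -3*3 = -53
i=4: S_4 = -44 + -3*4 = -56
i=5: S_5 = -44 + -3*5 = -59
The first 6 terms are: [-44, -47, -50, -53, -56, -59]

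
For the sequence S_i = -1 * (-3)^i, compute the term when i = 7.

S_7 = -1 * (-3)^7 = -1 * -2187 = 2187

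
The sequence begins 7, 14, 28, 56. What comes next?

Ratios: 14 / 7 = 2.0
This is a geometric sequence with common ratio r = 2.
Next term = 56 * 2 = 112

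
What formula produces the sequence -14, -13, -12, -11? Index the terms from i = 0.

Check differences: -13 - -14 = 1
-12 - -13 = 1
Common difference d = 1.
First term a = -14.
Formula: S_i = -14 + 1*i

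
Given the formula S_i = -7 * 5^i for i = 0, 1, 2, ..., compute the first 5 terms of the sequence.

This is a geometric sequence.
i=0: S_0 = -7 * 5^0 = -7
i=1: S_1 = -7 * 5^1 = -35
i=2: S_2 = -7 * 5^2 = -175
i=3: S_3 = -7 * 5^3 = -875
i=4: S_4 = -7 * 5^4 = -4375
The first 5 terms are: [-7, -35, -175, -875, -4375]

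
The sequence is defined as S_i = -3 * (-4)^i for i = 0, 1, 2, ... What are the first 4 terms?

This is a geometric sequence.
i=0: S_0 = -3 * (-4)^0 = -3
i=1: S_1 = -3 * (-4)^1 = 12
i=2: S_2 = -3 * (-4)^2 = -48
i=3: S_3 = -3 * (-4)^3 = 192
The first 4 terms are: [-3, 12, -48, 192]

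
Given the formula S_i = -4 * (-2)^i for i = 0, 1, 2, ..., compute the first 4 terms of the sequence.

This is a geometric sequence.
i=0: S_0 = -4 * (-2)^0 = -4
i=1: S_1 = -4 * (-2)^1 = 8
i=2: S_2 = -4 * (-2)^2 = -16
i=3: S_3 = -4 * (-2)^3 = 32
The first 4 terms are: [-4, 8, -16, 32]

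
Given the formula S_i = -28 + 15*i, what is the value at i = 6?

S_6 = -28 + 15*6 = -28 + 90 = 62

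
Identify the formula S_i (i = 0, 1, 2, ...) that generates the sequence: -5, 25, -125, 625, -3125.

Check ratios: 25 / -5 = -5.0
Common ratio r = -5.
First term a = -5.
Formula: S_i = -5 * (-5)^i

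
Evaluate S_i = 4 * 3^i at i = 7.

S_7 = 4 * 3^7 = 4 * 2187 = 8748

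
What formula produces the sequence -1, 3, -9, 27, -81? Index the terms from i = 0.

Check ratios: 3 / -1 = -3.0
Common ratio r = -3.
First term a = -1.
Formula: S_i = -1 * (-3)^i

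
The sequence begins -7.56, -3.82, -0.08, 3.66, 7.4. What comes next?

Differences: -3.82 - -7.56 = 3.74
This is an arithmetic sequence with common difference d = 3.74.
Next term = 7.4 + 3.74 = 11.14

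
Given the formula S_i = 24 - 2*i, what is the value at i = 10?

S_10 = 24 + -2*10 = 24 + -20 = 4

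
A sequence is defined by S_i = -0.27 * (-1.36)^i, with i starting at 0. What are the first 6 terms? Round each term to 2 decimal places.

This is a geometric sequence.
i=0: S_0 = -0.27 * (-1.36)^0 = -0.27
i=1: S_1 = -0.27 * (-1.36)^1 ≈ 0.37
i=2: S_2 = -0.27 * (-1.36)^2 ≈ -0.5
i=3: S_3 = -0.27 * (-1.36)^3 ≈ 0.68
i=4: S_4 = -0.27 * (-1.36)^4 ≈ -0.92
i=5: S_5 = -0.27 * (-1.36)^5 ≈ 1.26
The first 6 terms are: [-0.27, 0.37, -0.5, 0.68, -0.92, 1.26]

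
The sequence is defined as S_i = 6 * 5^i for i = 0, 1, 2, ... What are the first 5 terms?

This is a geometric sequence.
i=0: S_0 = 6 * 5^0 = 6
i=1: S_1 = 6 * 5^1 = 30
i=2: S_2 = 6 * 5^2 = 150
i=3: S_3 = 6 * 5^3 = 750
i=4: S_4 = 6 * 5^4 = 3750
The first 5 terms are: [6, 30, 150, 750, 3750]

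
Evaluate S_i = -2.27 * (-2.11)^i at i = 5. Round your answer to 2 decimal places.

S_5 = -2.27 * (-2.11)^5 ≈ -2.27 * -41.8227 ≈ 94.94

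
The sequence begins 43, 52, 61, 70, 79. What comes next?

Differences: 52 - 43 = 9
This is an arithmetic sequence with common difference d = 9.
Next term = 79 + 9 = 88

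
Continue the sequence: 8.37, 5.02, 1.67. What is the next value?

Differences: 5.02 - 8.37 = -3.35
This is an arithmetic sequence with common difference d = -3.35.
Next term = 1.67 + -3.35 = -1.68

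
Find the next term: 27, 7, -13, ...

Differences: 7 - 27 = -20
This is an arithmetic sequence with common difference d = -20.
Next term = -13 + -20 = -33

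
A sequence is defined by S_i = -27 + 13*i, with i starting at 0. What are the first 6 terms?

This is an arithmetic sequence.
i=0: S_0 = -27 + 13*0 = -27
i=1: S_1 = -27 + 13*1 = -14
i=2: S_2 = -27 + 13*2 = -1
i=3: S_3 = -27 + 13*3 = 12
i=4: S_4 = -27 + 13*4 = 25
i=5: S_5 = -27 + 13*5 = 38
The first 6 terms are: [-27, -14, -1, 12, 25, 38]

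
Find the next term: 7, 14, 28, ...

Ratios: 14 / 7 = 2.0
This is a geometric sequence with common ratio r = 2.
Next term = 28 * 2 = 56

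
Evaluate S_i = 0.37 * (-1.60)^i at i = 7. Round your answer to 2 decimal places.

S_7 = 0.37 * (-1.6)^7 ≈ 0.37 * -26.8435 ≈ -9.93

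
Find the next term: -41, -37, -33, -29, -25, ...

Differences: -37 - -41 = 4
This is an arithmetic sequence with common difference d = 4.
Next term = -25 + 4 = -21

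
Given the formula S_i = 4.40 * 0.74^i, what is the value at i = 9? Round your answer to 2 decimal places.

S_9 = 4.4 * 0.74^9 ≈ 4.4 * 0.0665 ≈ 0.29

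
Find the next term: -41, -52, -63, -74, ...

Differences: -52 - -41 = -11
This is an arithmetic sequence with common difference d = -11.
Next term = -74 + -11 = -85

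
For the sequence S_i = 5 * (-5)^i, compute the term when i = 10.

S_10 = 5 * (-5)^10 = 5 * 9765625 = 48828125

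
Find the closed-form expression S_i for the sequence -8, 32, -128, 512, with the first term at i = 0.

Check ratios: 32 / -8 = -4.0
Common ratio r = -4.
First term a = -8.
Formula: S_i = -8 * (-4)^i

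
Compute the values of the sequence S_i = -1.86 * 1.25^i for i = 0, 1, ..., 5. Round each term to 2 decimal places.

This is a geometric sequence.
i=0: S_0 = -1.86 * 1.25^0 = -1.86
i=1: S_1 = -1.86 * 1.25^1 ≈ -2.33
i=2: S_2 = -1.86 * 1.25^2 ≈ -2.91
i=3: S_3 = -1.86 * 1.25^3 ≈ -3.63
i=4: S_4 = -1.86 * 1.25^4 ≈ -4.54
i=5: S_5 = -1.86 * 1.25^5 ≈ -5.68
The first 6 terms are: [-1.86, -2.33, -2.91, -3.63, -4.54, -5.68]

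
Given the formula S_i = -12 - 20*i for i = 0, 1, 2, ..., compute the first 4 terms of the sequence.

This is an arithmetic sequence.
i=0: S_0 = -12 + -20*0 = -12
i=1: S_1 = -12 + -20*1 = -32
i=2: S_2 = -12 + -20*2 = -52
i=3: S_3 = -12 + -20*3 = -72
The first 4 terms are: [-12, -32, -52, -72]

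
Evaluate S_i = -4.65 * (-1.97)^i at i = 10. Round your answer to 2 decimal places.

S_10 = -4.65 * (-1.97)^10 ≈ -4.65 * 880.364 ≈ -4093.69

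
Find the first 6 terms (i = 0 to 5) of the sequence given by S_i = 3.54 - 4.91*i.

This is an arithmetic sequence.
i=0: S_0 = 3.54 + -4.91*0 = 3.54
i=1: S_1 = 3.54 + -4.91*1 = -1.37
i=2: S_2 = 3.54 + -4.91*2 = -6.28
i=3: S_3 = 3.54 + -4.91*3 = -11.19
i=4: S_4 = 3.54 + -4.91*4 = -16.1
i=5: S_5 = 3.54 + -4.91*5 = -21.01
The first 6 terms are: [3.54, -1.37, -6.28, -11.19, -16.1, -21.01]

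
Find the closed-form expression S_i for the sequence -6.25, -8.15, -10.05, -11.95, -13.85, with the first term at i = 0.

Check differences: -8.15 - -6.25 = -1.9
-10.05 - -8.15 = -1.9
Common difference d = -1.9.
First term a = -6.25.
Formula: S_i = -6.25 - 1.90*i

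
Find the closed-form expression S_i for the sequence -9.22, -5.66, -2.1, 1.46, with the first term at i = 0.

Check differences: -5.66 - -9.22 = 3.56
-2.1 - -5.66 = 3.56
Common difference d = 3.56.
First term a = -9.22.
Formula: S_i = -9.22 + 3.56*i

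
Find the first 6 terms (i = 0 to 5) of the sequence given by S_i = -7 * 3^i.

This is a geometric sequence.
i=0: S_0 = -7 * 3^0 = -7
i=1: S_1 = -7 * 3^1 = -21
i=2: S_2 = -7 * 3^2 = -63
i=3: S_3 = -7 * 3^3 = -189
i=4: S_4 = -7 * 3^4 = -567
i=5: S_5 = -7 * 3^5 = -1701
The first 6 terms are: [-7, -21, -63, -189, -567, -1701]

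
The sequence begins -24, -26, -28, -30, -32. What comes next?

Differences: -26 - -24 = -2
This is an arithmetic sequence with common difference d = -2.
Next term = -32 + -2 = -34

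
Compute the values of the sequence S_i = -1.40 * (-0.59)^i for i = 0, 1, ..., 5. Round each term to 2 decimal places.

This is a geometric sequence.
i=0: S_0 = -1.4 * (-0.59)^0 = -1.4
i=1: S_1 = -1.4 * (-0.59)^1 ≈ 0.83
i=2: S_2 = -1.4 * (-0.59)^2 ≈ -0.49
i=3: S_3 = -1.4 * (-0.59)^3 ≈ 0.29
i=4: S_4 = -1.4 * (-0.59)^4 ≈ -0.17
i=5: S_5 = -1.4 * (-0.59)^5 ≈ 0.1
The first 6 terms are: [-1.4, 0.83, -0.49, 0.29, -0.17, 0.1]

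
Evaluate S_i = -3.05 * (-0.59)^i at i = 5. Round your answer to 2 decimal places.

S_5 = -3.05 * (-0.59)^5 ≈ -3.05 * -0.0715 ≈ 0.22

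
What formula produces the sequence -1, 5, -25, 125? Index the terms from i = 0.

Check ratios: 5 / -1 = -5.0
Common ratio r = -5.
First term a = -1.
Formula: S_i = -1 * (-5)^i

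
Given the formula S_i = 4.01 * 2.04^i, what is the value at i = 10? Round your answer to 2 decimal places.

S_10 = 4.01 * 2.04^10 ≈ 4.01 * 1248.2503 ≈ 5005.48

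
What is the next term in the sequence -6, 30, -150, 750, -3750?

Ratios: 30 / -6 = -5.0
This is a geometric sequence with common ratio r = -5.
Next term = -3750 * -5 = 18750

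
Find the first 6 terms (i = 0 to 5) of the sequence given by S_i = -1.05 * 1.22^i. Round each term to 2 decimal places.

This is a geometric sequence.
i=0: S_0 = -1.05 * 1.22^0 = -1.05
i=1: S_1 = -1.05 * 1.22^1 ≈ -1.28
i=2: S_2 = -1.05 * 1.22^2 ≈ -1.56
i=3: S_3 = -1.05 * 1.22^3 ≈ -1.91
i=4: S_4 = -1.05 * 1.22^4 ≈ -2.33
i=5: S_5 = -1.05 * 1.22^5 ≈ -2.84
The first 6 terms are: [-1.05, -1.28, -1.56, -1.91, -2.33, -2.84]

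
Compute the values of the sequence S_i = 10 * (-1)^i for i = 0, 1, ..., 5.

This is a geometric sequence.
i=0: S_0 = 10 * (-1)^0 = 10
i=1: S_1 = 10 * (-1)^1 = -10
i=2: S_2 = 10 * (-1)^2 = 10
i=3: S_3 = 10 * (-1)^3 = -10
i=4: S_4 = 10 * (-1)^4 = 10
i=5: S_5 = 10 * (-1)^5 = -10
The first 6 terms are: [10, -10, 10, -10, 10, -10]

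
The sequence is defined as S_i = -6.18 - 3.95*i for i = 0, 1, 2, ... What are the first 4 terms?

This is an arithmetic sequence.
i=0: S_0 = -6.18 + -3.95*0 = -6.18
i=1: S_1 = -6.18 + -3.95*1 = -10.13
i=2: S_2 = -6.18 + -3.95*2 = -14.08
i=3: S_3 = -6.18 + -3.95*3 = -18.03
The first 4 terms are: [-6.18, -10.13, -14.08, -18.03]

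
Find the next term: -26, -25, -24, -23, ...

Differences: -25 - -26 = 1
This is an arithmetic sequence with common difference d = 1.
Next term = -23 + 1 = -22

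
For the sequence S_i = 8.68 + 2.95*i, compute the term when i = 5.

S_5 = 8.68 + 2.95*5 = 8.68 + 14.75 = 23.43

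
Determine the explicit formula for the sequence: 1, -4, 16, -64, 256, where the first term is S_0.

Check ratios: -4 / 1 = -4.0
Common ratio r = -4.
First term a = 1.
Formula: S_i = 1 * (-4)^i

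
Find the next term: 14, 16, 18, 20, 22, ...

Differences: 16 - 14 = 2
This is an arithmetic sequence with common difference d = 2.
Next term = 22 + 2 = 24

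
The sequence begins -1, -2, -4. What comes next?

Ratios: -2 / -1 = 2.0
This is a geometric sequence with common ratio r = 2.
Next term = -4 * 2 = -8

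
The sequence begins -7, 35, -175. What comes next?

Ratios: 35 / -7 = -5.0
This is a geometric sequence with common ratio r = -5.
Next term = -175 * -5 = 875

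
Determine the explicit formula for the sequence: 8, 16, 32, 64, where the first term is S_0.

Check ratios: 16 / 8 = 2.0
Common ratio r = 2.
First term a = 8.
Formula: S_i = 8 * 2^i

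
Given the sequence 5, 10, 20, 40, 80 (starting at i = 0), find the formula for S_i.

Check ratios: 10 / 5 = 2.0
Common ratio r = 2.
First term a = 5.
Formula: S_i = 5 * 2^i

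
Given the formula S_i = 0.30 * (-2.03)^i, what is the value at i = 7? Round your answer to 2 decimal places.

S_7 = 0.3 * (-2.03)^7 ≈ 0.3 * -142.0601 ≈ -42.62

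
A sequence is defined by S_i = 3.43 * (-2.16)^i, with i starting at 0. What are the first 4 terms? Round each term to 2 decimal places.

This is a geometric sequence.
i=0: S_0 = 3.43 * (-2.16)^0 = 3.43
i=1: S_1 = 3.43 * (-2.16)^1 ≈ -7.41
i=2: S_2 = 3.43 * (-2.16)^2 ≈ 16.0
i=3: S_3 = 3.43 * (-2.16)^3 ≈ -34.57
The first 4 terms are: [3.43, -7.41, 16.0, -34.57]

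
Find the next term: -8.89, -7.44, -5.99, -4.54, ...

Differences: -7.44 - -8.89 = 1.45
This is an arithmetic sequence with common difference d = 1.45.
Next term = -4.54 + 1.45 = -3.09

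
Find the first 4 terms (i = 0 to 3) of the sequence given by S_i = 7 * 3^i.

This is a geometric sequence.
i=0: S_0 = 7 * 3^0 = 7
i=1: S_1 = 7 * 3^1 = 21
i=2: S_2 = 7 * 3^2 = 63
i=3: S_3 = 7 * 3^3 = 189
The first 4 terms are: [7, 21, 63, 189]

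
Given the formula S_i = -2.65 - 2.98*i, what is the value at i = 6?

S_6 = -2.65 + -2.98*6 = -2.65 + -17.88 = -20.53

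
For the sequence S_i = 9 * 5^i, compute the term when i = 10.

S_10 = 9 * 5^10 = 9 * 9765625 = 87890625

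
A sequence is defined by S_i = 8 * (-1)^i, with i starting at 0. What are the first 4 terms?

This is a geometric sequence.
i=0: S_0 = 8 * (-1)^0 = 8
i=1: S_1 = 8 * (-1)^1 = -8
i=2: S_2 = 8 * (-1)^2 = 8
i=3: S_3 = 8 * (-1)^3 = -8
The first 4 terms are: [8, -8, 8, -8]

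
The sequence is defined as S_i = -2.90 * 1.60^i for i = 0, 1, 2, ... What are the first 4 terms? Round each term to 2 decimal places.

This is a geometric sequence.
i=0: S_0 = -2.9 * 1.6^0 = -2.9
i=1: S_1 = -2.9 * 1.6^1 = -4.64
i=2: S_2 = -2.9 * 1.6^2 ≈ -7.42
i=3: S_3 = -2.9 * 1.6^3 ≈ -11.88
The first 4 terms are: [-2.9, -4.64, -7.42, -11.88]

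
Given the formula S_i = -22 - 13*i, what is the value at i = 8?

S_8 = -22 + -13*8 = -22 + -104 = -126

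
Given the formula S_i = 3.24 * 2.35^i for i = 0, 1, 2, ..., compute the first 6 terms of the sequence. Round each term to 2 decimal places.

This is a geometric sequence.
i=0: S_0 = 3.24 * 2.35^0 = 3.24
i=1: S_1 = 3.24 * 2.35^1 ≈ 7.61
i=2: S_2 = 3.24 * 2.35^2 ≈ 17.89
i=3: S_3 = 3.24 * 2.35^3 ≈ 42.05
i=4: S_4 = 3.24 * 2.35^4 ≈ 98.81
i=5: S_5 = 3.24 * 2.35^5 ≈ 232.21
The first 6 terms are: [3.24, 7.61, 17.89, 42.05, 98.81, 232.21]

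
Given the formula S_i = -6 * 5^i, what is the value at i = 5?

S_5 = -6 * 5^5 = -6 * 3125 = -18750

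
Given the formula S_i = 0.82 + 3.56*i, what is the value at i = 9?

S_9 = 0.82 + 3.56*9 = 0.82 + 32.04 = 32.86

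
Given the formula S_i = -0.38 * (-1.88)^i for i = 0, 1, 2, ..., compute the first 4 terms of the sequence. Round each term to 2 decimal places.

This is a geometric sequence.
i=0: S_0 = -0.38 * (-1.88)^0 = -0.38
i=1: S_1 = -0.38 * (-1.88)^1 ≈ 0.71
i=2: S_2 = -0.38 * (-1.88)^2 ≈ -1.34
i=3: S_3 = -0.38 * (-1.88)^3 ≈ 2.52
The first 4 terms are: [-0.38, 0.71, -1.34, 2.52]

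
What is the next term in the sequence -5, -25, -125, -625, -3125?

Ratios: -25 / -5 = 5.0
This is a geometric sequence with common ratio r = 5.
Next term = -3125 * 5 = -15625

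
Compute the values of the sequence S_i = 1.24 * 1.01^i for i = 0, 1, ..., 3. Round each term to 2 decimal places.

This is a geometric sequence.
i=0: S_0 = 1.24 * 1.01^0 = 1.24
i=1: S_1 = 1.24 * 1.01^1 ≈ 1.25
i=2: S_2 = 1.24 * 1.01^2 ≈ 1.26
i=3: S_3 = 1.24 * 1.01^3 ≈ 1.28
The first 4 terms are: [1.24, 1.25, 1.26, 1.28]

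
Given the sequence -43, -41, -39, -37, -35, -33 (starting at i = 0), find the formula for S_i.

Check differences: -41 - -43 = 2
-39 - -41 = 2
Common difference d = 2.
First term a = -43.
Formula: S_i = -43 + 2*i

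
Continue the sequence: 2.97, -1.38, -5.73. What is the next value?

Differences: -1.38 - 2.97 = -4.35
This is an arithmetic sequence with common difference d = -4.35.
Next term = -5.73 + -4.35 = -10.08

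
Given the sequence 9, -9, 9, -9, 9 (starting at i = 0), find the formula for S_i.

Check ratios: -9 / 9 = -1.0
Common ratio r = -1.
First term a = 9.
Formula: S_i = 9 * (-1)^i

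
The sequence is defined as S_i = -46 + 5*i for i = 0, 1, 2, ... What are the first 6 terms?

This is an arithmetic sequence.
i=0: S_0 = -46 + 5*0 = -46
i=1: S_1 = -46 + 5*1 = -41
i=2: S_2 = -46 + 5*2 = -36
i=3: S_3 = -46 + 5*3 = -31
i=4: S_4 = -46 + 5*4 = -26
i=5: S_5 = -46 + 5*5 = -21
The first 6 terms are: [-46, -41, -36, -31, -26, -21]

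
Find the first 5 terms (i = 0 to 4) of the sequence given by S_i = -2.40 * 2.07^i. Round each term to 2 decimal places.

This is a geometric sequence.
i=0: S_0 = -2.4 * 2.07^0 = -2.4
i=1: S_1 = -2.4 * 2.07^1 ≈ -4.97
i=2: S_2 = -2.4 * 2.07^2 ≈ -10.28
i=3: S_3 = -2.4 * 2.07^3 ≈ -21.29
i=4: S_4 = -2.4 * 2.07^4 ≈ -44.06
The first 5 terms are: [-2.4, -4.97, -10.28, -21.29, -44.06]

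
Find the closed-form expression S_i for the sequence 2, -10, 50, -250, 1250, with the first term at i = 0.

Check ratios: -10 / 2 = -5.0
Common ratio r = -5.
First term a = 2.
Formula: S_i = 2 * (-5)^i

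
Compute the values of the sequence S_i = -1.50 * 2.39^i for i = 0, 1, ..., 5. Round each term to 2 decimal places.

This is a geometric sequence.
i=0: S_0 = -1.5 * 2.39^0 = -1.5
i=1: S_1 = -1.5 * 2.39^1 ≈ -3.59
i=2: S_2 = -1.5 * 2.39^2 ≈ -8.57
i=3: S_3 = -1.5 * 2.39^3 ≈ -20.48
i=4: S_4 = -1.5 * 2.39^4 ≈ -48.94
i=5: S_5 = -1.5 * 2.39^5 ≈ -116.97
The first 6 terms are: [-1.5, -3.59, -8.57, -20.48, -48.94, -116.97]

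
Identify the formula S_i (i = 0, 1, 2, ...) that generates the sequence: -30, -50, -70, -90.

Check differences: -50 - -30 = -20
-70 - -50 = -20
Common difference d = -20.
First term a = -30.
Formula: S_i = -30 - 20*i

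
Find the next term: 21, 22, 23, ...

Differences: 22 - 21 = 1
This is an arithmetic sequence with common difference d = 1.
Next term = 23 + 1 = 24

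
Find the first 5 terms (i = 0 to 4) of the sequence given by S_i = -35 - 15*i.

This is an arithmetic sequence.
i=0: S_0 = -35 + -15*0 = -35
i=1: S_1 = -35 + -15*1 = -50
i=2: S_2 = -35 + -15*2 = -65
i=3: S_3 = -35 + -15*3 = -80
i=4: S_4 = -35 + -15*4 = -95
The first 5 terms are: [-35, -50, -65, -80, -95]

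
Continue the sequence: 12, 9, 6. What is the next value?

Differences: 9 - 12 = -3
This is an arithmetic sequence with common difference d = -3.
Next term = 6 + -3 = 3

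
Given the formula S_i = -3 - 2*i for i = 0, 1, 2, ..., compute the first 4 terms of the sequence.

This is an arithmetic sequence.
i=0: S_0 = -3 + -2*0 = -3
i=1: S_1 = -3 + -2*1 = -5
i=2: S_2 = -3 + -2*2 = -7
i=3: S_3 = -3 + -2*3 = -9
The first 4 terms are: [-3, -5, -7, -9]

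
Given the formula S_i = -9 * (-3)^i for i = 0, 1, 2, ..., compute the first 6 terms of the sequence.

This is a geometric sequence.
i=0: S_0 = -9 * (-3)^0 = -9
i=1: S_1 = -9 * (-3)^1 = 27
i=2: S_2 = -9 * (-3)^2 = -81
i=3: S_3 = -9 * (-3)^3 = 243
i=4: S_4 = -9 * (-3)^4 = -729
i=5: S_5 = -9 * (-3)^5 = 2187
The first 6 terms are: [-9, 27, -81, 243, -729, 2187]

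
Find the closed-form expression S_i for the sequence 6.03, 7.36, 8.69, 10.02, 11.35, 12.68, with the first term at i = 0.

Check differences: 7.36 - 6.03 = 1.33
8.69 - 7.36 = 1.33
Common difference d = 1.33.
First term a = 6.03.
Formula: S_i = 6.03 + 1.33*i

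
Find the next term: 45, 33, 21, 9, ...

Differences: 33 - 45 = -12
This is an arithmetic sequence with common difference d = -12.
Next term = 9 + -12 = -3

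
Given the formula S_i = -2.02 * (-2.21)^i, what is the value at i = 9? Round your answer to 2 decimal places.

S_9 = -2.02 * (-2.21)^9 ≈ -2.02 * -1257.5651 ≈ 2540.28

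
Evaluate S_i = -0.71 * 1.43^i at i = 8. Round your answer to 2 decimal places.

S_8 = -0.71 * 1.43^8 ≈ -0.71 * 17.4859 ≈ -12.41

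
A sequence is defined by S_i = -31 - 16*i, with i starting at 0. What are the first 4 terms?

This is an arithmetic sequence.
i=0: S_0 = -31 + -16*0 = -31
i=1: S_1 = -31 + -16*1 = -47
i=2: S_2 = -31 + -16*2 = -63
i=3: S_3 = -31 + -16*3 = -79
The first 4 terms are: [-31, -47, -63, -79]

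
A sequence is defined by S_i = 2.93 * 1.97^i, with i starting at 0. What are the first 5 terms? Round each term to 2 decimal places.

This is a geometric sequence.
i=0: S_0 = 2.93 * 1.97^0 = 2.93
i=1: S_1 = 2.93 * 1.97^1 ≈ 5.77
i=2: S_2 = 2.93 * 1.97^2 ≈ 11.37
i=3: S_3 = 2.93 * 1.97^3 ≈ 22.4
i=4: S_4 = 2.93 * 1.97^4 ≈ 44.13
The first 5 terms are: [2.93, 5.77, 11.37, 22.4, 44.13]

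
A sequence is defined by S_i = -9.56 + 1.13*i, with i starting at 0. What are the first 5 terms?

This is an arithmetic sequence.
i=0: S_0 = -9.56 + 1.13*0 = -9.56
i=1: S_1 = -9.56 + 1.13*1 = -8.43
i=2: S_2 = -9.56 + 1.13*2 = -7.3
i=3: S_3 = -9.56 + 1.13*3 = -6.17
i=4: S_4 = -9.56 + 1.13*4 = -5.04
The first 5 terms are: [-9.56, -8.43, -7.3, -6.17, -5.04]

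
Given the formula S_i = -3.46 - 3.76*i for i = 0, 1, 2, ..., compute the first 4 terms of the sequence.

This is an arithmetic sequence.
i=0: S_0 = -3.46 + -3.76*0 = -3.46
i=1: S_1 = -3.46 + -3.76*1 = -7.22
i=2: S_2 = -3.46 + -3.76*2 = -10.98
i=3: S_3 = -3.46 + -3.76*3 = -14.74
The first 4 terms are: [-3.46, -7.22, -10.98, -14.74]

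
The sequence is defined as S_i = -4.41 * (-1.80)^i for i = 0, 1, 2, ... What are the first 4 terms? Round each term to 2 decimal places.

This is a geometric sequence.
i=0: S_0 = -4.41 * (-1.8)^0 = -4.41
i=1: S_1 = -4.41 * (-1.8)^1 ≈ 7.94
i=2: S_2 = -4.41 * (-1.8)^2 ≈ -14.29
i=3: S_3 = -4.41 * (-1.8)^3 ≈ 25.72
The first 4 terms are: [-4.41, 7.94, -14.29, 25.72]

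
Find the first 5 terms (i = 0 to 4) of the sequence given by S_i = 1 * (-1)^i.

This is a geometric sequence.
i=0: S_0 = 1 * (-1)^0 = 1
i=1: S_1 = 1 * (-1)^1 = -1
i=2: S_2 = 1 * (-1)^2 = 1
i=3: S_3 = 1 * (-1)^3 = -1
i=4: S_4 = 1 * (-1)^4 = 1
The first 5 terms are: [1, -1, 1, -1, 1]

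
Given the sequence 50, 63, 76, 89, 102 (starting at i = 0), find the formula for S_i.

Check differences: 63 - 50 = 13
76 - 63 = 13
Common difference d = 13.
First term a = 50.
Formula: S_i = 50 + 13*i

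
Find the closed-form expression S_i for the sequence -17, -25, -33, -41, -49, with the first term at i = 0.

Check differences: -25 - -17 = -8
-33 - -25 = -8
Common difference d = -8.
First term a = -17.
Formula: S_i = -17 - 8*i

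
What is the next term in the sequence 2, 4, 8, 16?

Ratios: 4 / 2 = 2.0
This is a geometric sequence with common ratio r = 2.
Next term = 16 * 2 = 32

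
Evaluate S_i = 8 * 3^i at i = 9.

S_9 = 8 * 3^9 = 8 * 19683 = 157464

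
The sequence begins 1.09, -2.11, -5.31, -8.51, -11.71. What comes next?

Differences: -2.11 - 1.09 = -3.2
This is an arithmetic sequence with common difference d = -3.2.
Next term = -11.71 + -3.2 = -14.91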